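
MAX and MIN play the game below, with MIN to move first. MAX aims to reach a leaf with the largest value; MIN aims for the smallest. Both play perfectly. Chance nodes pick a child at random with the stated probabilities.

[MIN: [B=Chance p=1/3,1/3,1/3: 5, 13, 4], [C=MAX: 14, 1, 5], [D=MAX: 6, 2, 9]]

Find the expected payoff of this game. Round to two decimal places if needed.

7.33

B (Chance): 1/3·5 + 1/3·13 + 1/3·4 = 7.33
C (MAX): max(14, 1, 5) = 14
D (MAX): max(6, 2, 9) = 9
Root (MIN): min(7.33, 14, 9) = 7.33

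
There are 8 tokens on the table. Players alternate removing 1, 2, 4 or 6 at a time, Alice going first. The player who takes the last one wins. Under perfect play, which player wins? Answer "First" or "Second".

Second

i:   0  1  2  3  4  5  6  7  8
     L  W  W  L  W  W  W  W  L
Position 8 is L, so the second player wins.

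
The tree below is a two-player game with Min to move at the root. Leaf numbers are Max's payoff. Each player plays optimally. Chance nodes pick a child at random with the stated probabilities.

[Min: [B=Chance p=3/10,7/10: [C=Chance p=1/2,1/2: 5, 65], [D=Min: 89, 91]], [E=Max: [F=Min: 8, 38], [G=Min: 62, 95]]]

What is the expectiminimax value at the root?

62

C (Chance): 1/2·5 + 1/2·65 = 35
D (Min): min(89, 91) = 89
B (Chance): 3/10·35 + 7/10·89 = 72.8
F (Min): min(8, 38) = 8
G (Min): min(62, 95) = 62
E (Max): max(8, 62) = 62
Root (Min): min(72.8, 62) = 62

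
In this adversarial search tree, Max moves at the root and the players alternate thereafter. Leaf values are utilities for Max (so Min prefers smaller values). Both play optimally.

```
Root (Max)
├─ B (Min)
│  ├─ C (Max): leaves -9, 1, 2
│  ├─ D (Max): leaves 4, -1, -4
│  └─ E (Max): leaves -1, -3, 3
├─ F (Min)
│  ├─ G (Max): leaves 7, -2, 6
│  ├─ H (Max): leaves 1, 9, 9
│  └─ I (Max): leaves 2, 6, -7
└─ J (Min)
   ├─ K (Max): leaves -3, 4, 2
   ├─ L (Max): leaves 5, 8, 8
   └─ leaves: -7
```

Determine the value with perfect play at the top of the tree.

C (Max): max(-9, 1, 2) = 2
D (Max): max(4, -1, -4) = 4
E (Max): max(-1, -3, 3) = 3
B (Min): min(2, 4, 3) = 2
G (Max): max(7, -2, 6) = 7
H (Max): max(1, 9, 9) = 9
I (Max): max(2, 6, -7) = 6
F (Min): min(7, 9, 6) = 6
K (Max): max(-3, 4, 2) = 4
L (Max): max(5, 8, 8) = 8
J (Min): min(4, 8, -7) = -7
Root (Max): max(2, 6, -7) = 6

6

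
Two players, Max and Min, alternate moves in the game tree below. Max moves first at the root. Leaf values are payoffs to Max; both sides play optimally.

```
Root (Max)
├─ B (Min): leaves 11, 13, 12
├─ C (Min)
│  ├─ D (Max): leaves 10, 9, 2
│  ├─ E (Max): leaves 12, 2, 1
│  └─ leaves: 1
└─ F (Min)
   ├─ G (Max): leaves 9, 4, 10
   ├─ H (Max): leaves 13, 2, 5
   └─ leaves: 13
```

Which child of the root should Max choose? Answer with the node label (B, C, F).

B (Min): min(11, 13, 12) = 11
D (Max): max(10, 9, 2) = 10
E (Max): max(12, 2, 1) = 12
C (Min): min(10, 12, 1) = 1
G (Max): max(9, 4, 10) = 10
H (Max): max(13, 2, 5) = 13
F (Min): min(10, 13, 13) = 10
Root (Max): max(11, 1, 10) = 11
Max picks the child with the highest value: B (value 11).

B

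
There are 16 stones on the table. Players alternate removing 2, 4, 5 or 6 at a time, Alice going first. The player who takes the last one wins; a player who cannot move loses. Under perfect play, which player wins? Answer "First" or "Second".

Compute winning (W) and losing (L) positions by backward induction:
i:   0  1  2  3  4  5  6  7  8  9 10 11 12 13 14 15 16
     L  L  W  W  W  W  W  W  L  L  W  W  W  W  W  W  L
Position 16 is L, so the second player wins.

Second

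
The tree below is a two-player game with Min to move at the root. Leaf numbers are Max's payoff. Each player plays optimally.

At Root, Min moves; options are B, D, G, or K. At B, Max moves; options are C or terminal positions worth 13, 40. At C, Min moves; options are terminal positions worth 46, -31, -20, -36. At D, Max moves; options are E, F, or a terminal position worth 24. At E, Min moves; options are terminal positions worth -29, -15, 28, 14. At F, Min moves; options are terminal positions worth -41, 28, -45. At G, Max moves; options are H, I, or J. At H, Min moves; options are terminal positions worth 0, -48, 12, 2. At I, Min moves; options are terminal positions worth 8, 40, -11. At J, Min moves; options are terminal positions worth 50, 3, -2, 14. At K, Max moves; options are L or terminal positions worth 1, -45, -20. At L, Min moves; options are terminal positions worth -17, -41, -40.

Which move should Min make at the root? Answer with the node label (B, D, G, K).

C (Min): min(46, -31, -20, -36) = -36
B (Max): max(-36, 13, 40) = 40
E (Min): min(-29, -15, 28, 14) = -29
F (Min): min(-41, 28, -45) = -45
D (Max): max(-29, -45, 24) = 24
H (Min): min(0, -48, 12, 2) = -48
I (Min): min(8, 40, -11) = -11
J (Min): min(50, 3, -2, 14) = -2
G (Max): max(-48, -11, -2) = -2
L (Min): min(-17, -41, -40) = -41
K (Max): max(-41, 1, -45, -20) = 1
Root (Min): min(40, 24, -2, 1) = -2
Min picks the child with the lowest value: G (value -2).

G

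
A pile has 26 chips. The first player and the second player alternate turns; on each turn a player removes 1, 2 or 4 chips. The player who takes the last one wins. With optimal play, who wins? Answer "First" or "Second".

W/L table (W = player to move can force a win):
i:   0  1  2  3  4  5  6  7  8  9 10 11 12 13 14 15 16 17 18 19 20 21 22 23 24 25 26
     L  W  W  L  W  W  L  W  W  L  W  W  L  W  W  L  W  W  L  W  W  L  W  W  L  W  W
Position 26 is W, so the first player wins.

First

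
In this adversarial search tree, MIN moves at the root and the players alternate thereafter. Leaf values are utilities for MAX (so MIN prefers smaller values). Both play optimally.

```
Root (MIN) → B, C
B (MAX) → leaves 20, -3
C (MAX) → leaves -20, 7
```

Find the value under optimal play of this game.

B (MAX): max(20, -3) = 20
C (MAX): max(-20, 7) = 7
Root (MIN): min(20, 7) = 7

7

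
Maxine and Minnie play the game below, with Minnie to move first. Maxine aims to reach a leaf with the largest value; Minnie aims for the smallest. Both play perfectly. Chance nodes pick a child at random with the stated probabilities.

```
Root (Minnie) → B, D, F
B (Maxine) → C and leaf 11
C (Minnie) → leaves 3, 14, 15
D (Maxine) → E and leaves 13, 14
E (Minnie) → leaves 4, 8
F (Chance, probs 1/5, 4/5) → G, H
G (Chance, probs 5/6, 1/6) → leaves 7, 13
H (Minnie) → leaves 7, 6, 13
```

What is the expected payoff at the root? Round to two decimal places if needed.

6.4

C (Minnie): min(3, 14, 15) = 3
B (Maxine): max(3, 11) = 11
E (Minnie): min(4, 8) = 4
D (Maxine): max(4, 13, 14) = 14
G (Chance): 5/6·7 + 1/6·13 = 8
H (Minnie): min(7, 6, 13) = 6
F (Chance): 1/5·8 + 4/5·6 = 6.4
Root (Minnie): min(11, 14, 6.4) = 6.4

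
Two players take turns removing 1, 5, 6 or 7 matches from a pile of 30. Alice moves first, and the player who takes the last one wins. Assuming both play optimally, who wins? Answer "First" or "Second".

Positions where the player to move wins (W) vs loses (L):
i:   0  1  2  3  4  5  6  7  8  9 10 11 12 13 14 15 16 17 18 19 20 21 22 23 24 25 26 27 28 29 30
     L  W  L  W  L  W  W  W  W  W  W  W  L  W  L  W  L  W  W  W  W  W  W  W  L  W  L  W  L  W  W
Position 30 is W, so the first player wins.

First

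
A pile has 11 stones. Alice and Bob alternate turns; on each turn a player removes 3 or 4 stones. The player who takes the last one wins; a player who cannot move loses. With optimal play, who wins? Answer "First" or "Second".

First

i:   0  1  2  3  4  5  6  7  8  9 10 11
     L  L  L  W  W  W  W  L  L  L  W  W
Position 11 is W, so the first player wins.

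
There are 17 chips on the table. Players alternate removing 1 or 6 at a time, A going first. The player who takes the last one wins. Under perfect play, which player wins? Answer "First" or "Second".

Compute winning (W) and losing (L) positions by backward induction:
i:   0  1  2  3  4  5  6  7  8  9 10 11 12 13 14 15 16 17
     L  W  L  W  L  W  W  L  W  L  W  L  W  W  L  W  L  W
Position 17 is W, so the first player wins.

First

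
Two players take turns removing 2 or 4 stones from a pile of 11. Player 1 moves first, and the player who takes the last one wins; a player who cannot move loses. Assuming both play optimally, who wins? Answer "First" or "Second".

First

W/L table (W = player to move can force a win):
i:   0  1  2  3  4  5  6  7  8  9 10 11
     L  L  W  W  W  W  L  L  W  W  W  W
Position 11 is W, so the first player wins.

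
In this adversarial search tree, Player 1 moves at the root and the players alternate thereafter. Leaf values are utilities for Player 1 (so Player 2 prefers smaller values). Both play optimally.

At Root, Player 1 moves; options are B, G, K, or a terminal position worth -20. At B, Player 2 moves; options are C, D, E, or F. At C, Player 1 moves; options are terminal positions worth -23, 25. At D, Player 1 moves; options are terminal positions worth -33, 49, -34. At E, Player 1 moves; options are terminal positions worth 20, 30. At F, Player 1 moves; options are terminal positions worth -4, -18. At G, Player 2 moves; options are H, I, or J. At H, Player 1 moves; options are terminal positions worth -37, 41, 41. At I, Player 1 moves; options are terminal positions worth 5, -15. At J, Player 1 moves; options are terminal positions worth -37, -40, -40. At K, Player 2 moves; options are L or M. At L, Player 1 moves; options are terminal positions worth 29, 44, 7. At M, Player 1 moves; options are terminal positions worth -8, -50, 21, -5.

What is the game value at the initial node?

C (Player 1): max(-23, 25) = 25
D (Player 1): max(-33, 49, -34) = 49
E (Player 1): max(20, 30) = 30
F (Player 1): max(-4, -18) = -4
B (Player 2): min(25, 49, 30, -4) = -4
H (Player 1): max(-37, 41, 41) = 41
I (Player 1): max(5, -15) = 5
J (Player 1): max(-37, -40, -40) = -37
G (Player 2): min(41, 5, -37) = -37
L (Player 1): max(29, 44, 7) = 44
M (Player 1): max(-8, -50, 21, -5) = 21
K (Player 2): min(44, 21) = 21
Root (Player 1): max(-4, -37, 21, -20) = 21

21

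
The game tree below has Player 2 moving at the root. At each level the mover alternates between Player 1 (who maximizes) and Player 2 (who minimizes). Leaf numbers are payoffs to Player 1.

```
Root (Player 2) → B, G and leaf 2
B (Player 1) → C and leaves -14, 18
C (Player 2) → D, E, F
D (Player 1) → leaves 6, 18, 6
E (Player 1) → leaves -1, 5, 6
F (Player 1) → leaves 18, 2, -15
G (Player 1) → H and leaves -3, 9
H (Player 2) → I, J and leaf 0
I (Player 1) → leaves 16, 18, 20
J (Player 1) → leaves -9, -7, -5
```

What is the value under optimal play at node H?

I: max(16, 18, 20) = 20
J: max(-9, -7, -5) = -5
H: min(20, -5, 0) = -5

-5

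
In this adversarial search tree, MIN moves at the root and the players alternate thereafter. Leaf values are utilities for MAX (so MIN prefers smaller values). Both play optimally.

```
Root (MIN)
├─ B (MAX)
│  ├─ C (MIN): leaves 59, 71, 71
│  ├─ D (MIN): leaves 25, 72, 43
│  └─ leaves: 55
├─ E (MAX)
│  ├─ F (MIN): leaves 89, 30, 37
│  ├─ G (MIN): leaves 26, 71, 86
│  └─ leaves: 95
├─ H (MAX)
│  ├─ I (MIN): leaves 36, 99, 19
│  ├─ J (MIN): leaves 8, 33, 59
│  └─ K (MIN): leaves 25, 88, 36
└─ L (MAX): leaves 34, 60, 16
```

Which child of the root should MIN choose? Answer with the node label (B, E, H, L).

H

C (MIN): min(59, 71, 71) = 59
D (MIN): min(25, 72, 43) = 25
B (MAX): max(59, 25, 55) = 59
F (MIN): min(89, 30, 37) = 30
G (MIN): min(26, 71, 86) = 26
E (MAX): max(30, 26, 95) = 95
I (MIN): min(36, 99, 19) = 19
J (MIN): min(8, 33, 59) = 8
K (MIN): min(25, 88, 36) = 25
H (MAX): max(19, 8, 25) = 25
L (MAX): max(34, 60, 16) = 60
Root (MIN): min(59, 95, 25, 60) = 25
MIN picks the child with the lowest value: H (value 25).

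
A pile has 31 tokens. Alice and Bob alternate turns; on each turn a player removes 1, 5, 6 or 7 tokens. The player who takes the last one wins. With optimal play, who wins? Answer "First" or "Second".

First

Compute winning (W) and losing (L) positions by backward induction:
i:   0  1  2  3  4  5  6  7  8  9 10 11 12 13 14 15 16 17 18 19 20 21 22 23 24 25 26 27 28 29 30 31
     L  W  L  W  L  W  W  W  W  W  W  W  L  W  L  W  L  W  W  W  W  W  W  W  L  W  L  W  L  W  W  W
Position 31 is W, so the first player wins.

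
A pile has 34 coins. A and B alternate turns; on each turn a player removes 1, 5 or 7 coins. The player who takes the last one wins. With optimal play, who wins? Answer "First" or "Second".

Mark each pile size as W (mover wins) or L (mover loses):
i:   0  1  2  3  4  5  6  7  8  9 10 11 12 13 14 15 16 17 18 19 20 21 22 23 24 25 26 27 28 29 30 31 32 33 34
     L  W  L  W  L  W  L  W  L  W  L  W  L  W  L  W  L  W  L  W  L  W  L  W  L  W  L  W  L  W  L  W  L  W  L
Position 34 is L, so the second player wins.

Second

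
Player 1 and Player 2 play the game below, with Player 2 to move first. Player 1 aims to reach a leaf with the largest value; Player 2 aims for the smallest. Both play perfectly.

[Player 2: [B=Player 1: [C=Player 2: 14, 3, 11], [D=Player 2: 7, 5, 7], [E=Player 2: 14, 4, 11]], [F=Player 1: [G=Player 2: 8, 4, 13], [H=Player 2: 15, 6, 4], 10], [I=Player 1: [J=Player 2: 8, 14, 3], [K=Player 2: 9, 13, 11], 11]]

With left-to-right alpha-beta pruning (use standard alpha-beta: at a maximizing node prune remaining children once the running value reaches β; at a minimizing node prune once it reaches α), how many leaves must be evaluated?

21

C [α=-∞,β=+∞]: v=3
D [α=3,β=+∞]: v=5
E [α=5,β=+∞]: v=4 after child 2 ≤ α → α-cutoff, skip 1
B [α=-∞,β=+∞]: v=5
G [α=-∞,β=5]: v=4
H [α=4,β=5]: v=4
F [α=-∞,β=5]: v=10
J [α=-∞,β=5]: v=3
K [α=3,β=5]: v=9
I [α=-∞,β=5]: v=9 after child 2 ≥ β → β-cutoff, skip 1
Root [α=-∞,β=+∞]: v=5
Leaves evaluated: 21 of 23.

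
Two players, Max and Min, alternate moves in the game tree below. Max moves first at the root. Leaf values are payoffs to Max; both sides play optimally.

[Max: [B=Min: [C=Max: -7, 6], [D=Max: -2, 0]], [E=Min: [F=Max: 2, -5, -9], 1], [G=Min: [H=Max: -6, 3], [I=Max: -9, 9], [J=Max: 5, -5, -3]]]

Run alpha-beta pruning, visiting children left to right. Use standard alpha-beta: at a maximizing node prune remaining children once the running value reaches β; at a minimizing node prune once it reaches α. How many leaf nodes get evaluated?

C [α=-∞,β=+∞]: v=6
D [α=-∞,β=6]: v=0
B [α=-∞,β=+∞]: v=0
F [α=0,β=+∞]: v=2
E [α=0,β=+∞]: v=1
H [α=1,β=+∞]: v=3
I [α=1,β=3]: v=9
J [α=1,β=3]: v=5 after child 1 ≥ β → β-cutoff, skip 2
G [α=1,β=+∞]: v=3
Root [α=-∞,β=+∞]: v=3
Leaves evaluated: 13 of 15.

13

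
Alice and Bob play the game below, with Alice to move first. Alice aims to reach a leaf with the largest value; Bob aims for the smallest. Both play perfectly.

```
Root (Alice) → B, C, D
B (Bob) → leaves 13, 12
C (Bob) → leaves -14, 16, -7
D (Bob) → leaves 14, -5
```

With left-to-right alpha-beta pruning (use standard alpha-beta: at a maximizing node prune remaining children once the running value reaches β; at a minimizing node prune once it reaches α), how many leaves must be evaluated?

5

B [α=-∞,β=+∞]: v=12
C [α=12,β=+∞]: v=-14 after child 1 ≤ α → α-cutoff, skip 2
D [α=12,β=+∞]: v=-5
Root [α=-∞,β=+∞]: v=12
Leaves evaluated: 5 of 7.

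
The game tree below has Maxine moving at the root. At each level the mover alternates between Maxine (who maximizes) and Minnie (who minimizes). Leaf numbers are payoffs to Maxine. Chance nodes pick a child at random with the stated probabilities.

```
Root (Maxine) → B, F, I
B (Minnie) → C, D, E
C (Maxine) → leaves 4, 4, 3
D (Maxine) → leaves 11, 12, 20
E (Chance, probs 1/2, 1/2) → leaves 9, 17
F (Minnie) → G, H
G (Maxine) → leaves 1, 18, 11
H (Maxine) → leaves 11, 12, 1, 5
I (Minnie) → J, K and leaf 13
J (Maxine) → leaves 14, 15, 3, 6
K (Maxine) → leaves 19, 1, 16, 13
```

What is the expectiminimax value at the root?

C (Maxine): max(4, 4, 3) = 4
D (Maxine): max(11, 12, 20) = 20
E (Chance): 1/2·9 + 1/2·17 = 13
B (Minnie): min(4, 20, 13) = 4
G (Maxine): max(1, 18, 11) = 18
H (Maxine): max(11, 12, 1, 5) = 12
F (Minnie): min(18, 12) = 12
J (Maxine): max(14, 15, 3, 6) = 15
K (Maxine): max(19, 1, 16, 13) = 19
I (Minnie): min(15, 19, 13) = 13
Root (Maxine): max(4, 12, 13) = 13

13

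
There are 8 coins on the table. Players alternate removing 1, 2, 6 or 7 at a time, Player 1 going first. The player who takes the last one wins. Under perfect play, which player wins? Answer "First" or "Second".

Positions where the player to move wins (W) vs loses (L):
i:   0  1  2  3  4  5  6  7  8
     L  W  W  L  W  W  W  W  L
Position 8 is L, so the second player wins.

Second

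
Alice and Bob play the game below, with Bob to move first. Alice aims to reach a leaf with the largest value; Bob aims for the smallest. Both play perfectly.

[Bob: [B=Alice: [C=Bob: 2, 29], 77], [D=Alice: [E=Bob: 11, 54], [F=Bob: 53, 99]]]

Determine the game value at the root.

53

C (Bob): min(2, 29) = 2
B (Alice): max(2, 77) = 77
E (Bob): min(11, 54) = 11
F (Bob): min(53, 99) = 53
D (Alice): max(11, 53) = 53
Root (Bob): min(77, 53) = 53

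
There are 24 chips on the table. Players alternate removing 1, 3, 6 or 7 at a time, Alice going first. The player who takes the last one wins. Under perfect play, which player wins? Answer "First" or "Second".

Second

Positions where the player to move wins (W) vs loses (L):
i:   0  1  2  3  4  5  6  7  8  9 10 11 12 13 14 15 16 17 18 19 20 21 22 23 24
     L  W  L  W  L  W  W  W  W  W  W  W  L  W  L  W  L  W  W  W  W  W  W  W  L
Position 24 is L, so the second player wins.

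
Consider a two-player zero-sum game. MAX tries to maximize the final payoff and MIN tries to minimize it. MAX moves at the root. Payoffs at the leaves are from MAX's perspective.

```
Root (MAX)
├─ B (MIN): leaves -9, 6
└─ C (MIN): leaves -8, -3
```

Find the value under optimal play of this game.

-8

B (MIN): min(-9, 6) = -9
C (MIN): min(-8, -3) = -8
Root (MAX): max(-9, -8) = -8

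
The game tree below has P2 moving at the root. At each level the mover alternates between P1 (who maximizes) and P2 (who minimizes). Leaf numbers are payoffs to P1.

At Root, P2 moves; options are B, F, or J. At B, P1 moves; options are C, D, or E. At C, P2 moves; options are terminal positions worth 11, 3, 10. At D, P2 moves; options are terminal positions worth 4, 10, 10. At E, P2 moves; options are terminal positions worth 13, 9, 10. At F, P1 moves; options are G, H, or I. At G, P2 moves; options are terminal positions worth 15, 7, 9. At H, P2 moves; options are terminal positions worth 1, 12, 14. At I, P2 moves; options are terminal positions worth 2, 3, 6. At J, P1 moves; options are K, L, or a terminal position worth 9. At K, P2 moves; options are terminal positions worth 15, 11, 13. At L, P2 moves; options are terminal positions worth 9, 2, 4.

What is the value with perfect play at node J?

11

K: min(15, 11, 13) = 11
L: min(9, 2, 4) = 2
J: max(11, 2, 9) = 11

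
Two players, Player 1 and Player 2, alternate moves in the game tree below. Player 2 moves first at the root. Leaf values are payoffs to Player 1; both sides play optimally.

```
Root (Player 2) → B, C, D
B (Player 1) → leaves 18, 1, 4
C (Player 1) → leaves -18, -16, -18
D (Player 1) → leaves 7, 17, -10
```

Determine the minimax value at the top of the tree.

B (Player 1): max(18, 1, 4) = 18
C (Player 1): max(-18, -16, -18) = -16
D (Player 1): max(7, 17, -10) = 17
Root (Player 2): min(18, -16, 17) = -16

-16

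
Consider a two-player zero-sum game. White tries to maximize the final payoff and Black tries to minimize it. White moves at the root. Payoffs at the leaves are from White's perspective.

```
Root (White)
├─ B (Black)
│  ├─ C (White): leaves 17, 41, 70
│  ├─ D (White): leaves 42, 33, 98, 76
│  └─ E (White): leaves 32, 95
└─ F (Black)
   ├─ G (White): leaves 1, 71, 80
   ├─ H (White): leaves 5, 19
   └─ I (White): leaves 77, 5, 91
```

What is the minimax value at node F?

19

G: max(1, 71, 80) = 80
H: max(5, 19) = 19
I: max(77, 5, 91) = 91
F: min(80, 19, 91) = 19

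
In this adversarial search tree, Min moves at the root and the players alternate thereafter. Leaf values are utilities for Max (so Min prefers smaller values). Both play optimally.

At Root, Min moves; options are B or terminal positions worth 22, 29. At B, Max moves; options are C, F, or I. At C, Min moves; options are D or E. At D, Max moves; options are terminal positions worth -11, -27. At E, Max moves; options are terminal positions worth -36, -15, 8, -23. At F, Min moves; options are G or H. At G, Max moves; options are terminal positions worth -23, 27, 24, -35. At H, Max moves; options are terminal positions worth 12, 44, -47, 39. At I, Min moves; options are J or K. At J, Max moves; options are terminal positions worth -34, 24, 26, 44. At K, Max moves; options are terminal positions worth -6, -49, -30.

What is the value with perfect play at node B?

27

D: max(-11, -27) = -11
E: max(-36, -15, 8, -23) = 8
C: min(-11, 8) = -11
G: max(-23, 27, 24, -35) = 27
H: max(12, 44, -47, 39) = 44
F: min(27, 44) = 27
J: max(-34, 24, 26, 44) = 44
K: max(-6, -49, -30) = -6
I: min(44, -6) = -6
B: max(-11, 27, -6) = 27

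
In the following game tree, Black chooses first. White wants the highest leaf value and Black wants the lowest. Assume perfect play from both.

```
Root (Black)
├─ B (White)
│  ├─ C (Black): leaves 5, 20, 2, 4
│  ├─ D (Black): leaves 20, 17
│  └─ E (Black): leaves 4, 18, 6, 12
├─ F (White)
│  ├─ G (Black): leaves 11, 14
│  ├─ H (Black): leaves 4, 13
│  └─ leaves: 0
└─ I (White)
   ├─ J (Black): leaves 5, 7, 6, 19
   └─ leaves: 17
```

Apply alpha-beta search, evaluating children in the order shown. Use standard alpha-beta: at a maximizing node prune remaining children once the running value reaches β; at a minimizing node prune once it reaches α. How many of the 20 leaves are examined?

C [α=-∞,β=+∞]: v=2
D [α=2,β=+∞]: v=17
E [α=17,β=+∞]: v=4 after child 1 ≤ α → α-cutoff, skip 3
B [α=-∞,β=+∞]: v=17
G [α=-∞,β=17]: v=11
H [α=11,β=17]: v=4 after child 1 ≤ α → α-cutoff, skip 1
F [α=-∞,β=17]: v=11
J [α=-∞,β=11]: v=5
I [α=-∞,β=11]: v=17
Root [α=-∞,β=+∞]: v=11
Leaves evaluated: 16 of 20.

16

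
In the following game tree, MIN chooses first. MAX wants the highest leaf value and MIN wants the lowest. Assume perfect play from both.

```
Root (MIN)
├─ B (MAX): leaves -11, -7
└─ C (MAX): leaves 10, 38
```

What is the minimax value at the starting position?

-7

B (MAX): max(-11, -7) = -7
C (MAX): max(10, 38) = 38
Root (MIN): min(-7, 38) = -7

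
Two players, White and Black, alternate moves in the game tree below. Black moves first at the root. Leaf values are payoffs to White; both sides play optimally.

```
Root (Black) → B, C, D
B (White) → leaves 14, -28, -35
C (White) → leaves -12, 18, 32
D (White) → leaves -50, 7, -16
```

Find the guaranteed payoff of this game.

7

B (White): max(14, -28, -35) = 14
C (White): max(-12, 18, 32) = 32
D (White): max(-50, 7, -16) = 7
Root (Black): min(14, 32, 7) = 7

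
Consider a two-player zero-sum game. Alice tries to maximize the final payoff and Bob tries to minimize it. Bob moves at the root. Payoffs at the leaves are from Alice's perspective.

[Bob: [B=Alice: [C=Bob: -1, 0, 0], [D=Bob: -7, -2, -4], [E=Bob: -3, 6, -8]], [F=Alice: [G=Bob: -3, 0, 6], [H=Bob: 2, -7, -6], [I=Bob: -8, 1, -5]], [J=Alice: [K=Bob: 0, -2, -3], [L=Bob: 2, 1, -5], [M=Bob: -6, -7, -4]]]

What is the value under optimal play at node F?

-3

G: min(-3, 0, 6) = -3
H: min(2, -7, -6) = -7
I: min(-8, 1, -5) = -8
F: max(-3, -7, -8) = -3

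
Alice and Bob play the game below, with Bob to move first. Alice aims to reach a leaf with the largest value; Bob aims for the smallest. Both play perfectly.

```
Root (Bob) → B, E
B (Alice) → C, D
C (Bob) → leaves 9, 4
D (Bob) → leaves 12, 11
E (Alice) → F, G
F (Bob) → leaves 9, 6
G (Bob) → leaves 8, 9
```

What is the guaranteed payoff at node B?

11

C: min(9, 4) = 4
D: min(12, 11) = 11
B: max(4, 11) = 11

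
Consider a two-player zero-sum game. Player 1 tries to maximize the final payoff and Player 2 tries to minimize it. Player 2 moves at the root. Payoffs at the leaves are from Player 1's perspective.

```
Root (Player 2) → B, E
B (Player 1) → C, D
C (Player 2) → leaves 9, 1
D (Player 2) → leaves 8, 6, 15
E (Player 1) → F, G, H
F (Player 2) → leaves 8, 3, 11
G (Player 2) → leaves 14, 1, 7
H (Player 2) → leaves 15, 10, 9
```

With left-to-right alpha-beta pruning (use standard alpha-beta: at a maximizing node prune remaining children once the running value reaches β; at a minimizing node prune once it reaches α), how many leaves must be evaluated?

13

C [α=-∞,β=+∞]: v=1
D [α=1,β=+∞]: v=6
B [α=-∞,β=+∞]: v=6
F [α=-∞,β=6]: v=3
G [α=3,β=6]: v=1 after child 2 ≤ α → α-cutoff, skip 1
H [α=3,β=6]: v=9
E [α=-∞,β=6]: v=9
Root [α=-∞,β=+∞]: v=6
Leaves evaluated: 13 of 14.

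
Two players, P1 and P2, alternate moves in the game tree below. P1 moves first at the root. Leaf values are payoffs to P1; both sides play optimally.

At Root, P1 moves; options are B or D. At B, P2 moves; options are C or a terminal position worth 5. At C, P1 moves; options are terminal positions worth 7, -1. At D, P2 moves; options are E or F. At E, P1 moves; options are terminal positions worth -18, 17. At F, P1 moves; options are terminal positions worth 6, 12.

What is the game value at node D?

12

E: max(-18, 17) = 17
F: max(6, 12) = 12
D: min(17, 12) = 12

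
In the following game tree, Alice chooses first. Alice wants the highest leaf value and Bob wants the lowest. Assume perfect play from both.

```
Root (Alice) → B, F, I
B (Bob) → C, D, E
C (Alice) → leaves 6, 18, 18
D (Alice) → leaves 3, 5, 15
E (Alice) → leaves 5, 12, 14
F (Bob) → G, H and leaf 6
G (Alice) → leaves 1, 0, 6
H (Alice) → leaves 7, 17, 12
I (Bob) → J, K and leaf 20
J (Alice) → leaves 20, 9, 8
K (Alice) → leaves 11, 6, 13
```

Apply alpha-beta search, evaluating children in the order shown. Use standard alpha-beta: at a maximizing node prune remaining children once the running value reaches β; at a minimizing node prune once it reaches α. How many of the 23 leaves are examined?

18

C [α=-∞,β=+∞]: v=18
D [α=-∞,β=18]: v=15
E [α=-∞,β=15]: v=14
B [α=-∞,β=+∞]: v=14
G [α=14,β=+∞]: v=6
F [α=14,β=+∞]: v=6 after child 1 ≤ α → α-cutoff, skip 2
J [α=14,β=+∞]: v=20
K [α=14,β=20]: v=13
I [α=14,β=+∞]: v=13 after child 2 ≤ α → α-cutoff, skip 1
Root [α=-∞,β=+∞]: v=14
Leaves evaluated: 18 of 23.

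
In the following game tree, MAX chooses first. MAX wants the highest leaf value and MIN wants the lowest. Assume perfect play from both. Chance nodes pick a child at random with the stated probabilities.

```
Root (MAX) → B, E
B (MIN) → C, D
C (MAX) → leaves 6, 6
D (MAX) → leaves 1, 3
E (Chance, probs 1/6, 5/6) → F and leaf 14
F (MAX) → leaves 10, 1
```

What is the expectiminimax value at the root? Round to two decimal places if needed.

13.33

C (MAX): max(6, 6) = 6
D (MAX): max(1, 3) = 3
B (MIN): min(6, 3) = 3
F (MAX): max(10, 1) = 10
E (Chance): 1/6·10 + 5/6·14 = 13.33
Root (MAX): max(3, 13.33) = 13.33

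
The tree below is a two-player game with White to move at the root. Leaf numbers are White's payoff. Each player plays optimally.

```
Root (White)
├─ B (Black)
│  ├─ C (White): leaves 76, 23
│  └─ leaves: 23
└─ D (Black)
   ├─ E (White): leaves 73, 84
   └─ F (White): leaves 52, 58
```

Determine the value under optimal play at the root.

58

C (White): max(76, 23) = 76
B (Black): min(76, 23) = 23
E (White): max(73, 84) = 84
F (White): max(52, 58) = 58
D (Black): min(84, 58) = 58
Root (White): max(23, 58) = 58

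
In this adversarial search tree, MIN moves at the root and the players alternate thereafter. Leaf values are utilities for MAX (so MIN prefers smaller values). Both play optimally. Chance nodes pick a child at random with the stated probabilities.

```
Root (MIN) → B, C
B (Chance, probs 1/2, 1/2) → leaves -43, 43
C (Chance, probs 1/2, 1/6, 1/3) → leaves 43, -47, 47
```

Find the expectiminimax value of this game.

B (Chance): 1/2·-43 + 1/2·43 = 0
C (Chance): 1/2·43 + 1/6·-47 + 1/3·47 = 29.33
Root (MIN): min(0, 29.33) = 0

0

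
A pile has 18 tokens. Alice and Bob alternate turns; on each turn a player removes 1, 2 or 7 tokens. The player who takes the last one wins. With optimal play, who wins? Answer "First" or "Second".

Second

Mark each pile size as W (mover wins) or L (mover loses):
i:   0  1  2  3  4  5  6  7  8  9 10 11 12 13 14 15 16 17 18
     L  W  W  L  W  W  L  W  W  L  W  W  L  W  W  L  W  W  L
Position 18 is L, so the second player wins.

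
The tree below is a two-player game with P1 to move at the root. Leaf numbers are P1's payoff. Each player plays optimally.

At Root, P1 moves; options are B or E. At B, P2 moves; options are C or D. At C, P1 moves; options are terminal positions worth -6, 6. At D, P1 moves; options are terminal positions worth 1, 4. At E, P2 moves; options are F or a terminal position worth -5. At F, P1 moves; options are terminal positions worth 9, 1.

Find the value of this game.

C (P1): max(-6, 6) = 6
D (P1): max(1, 4) = 4
B (P2): min(6, 4) = 4
F (P1): max(9, 1) = 9
E (P2): min(9, -5) = -5
Root (P1): max(4, -5) = 4

4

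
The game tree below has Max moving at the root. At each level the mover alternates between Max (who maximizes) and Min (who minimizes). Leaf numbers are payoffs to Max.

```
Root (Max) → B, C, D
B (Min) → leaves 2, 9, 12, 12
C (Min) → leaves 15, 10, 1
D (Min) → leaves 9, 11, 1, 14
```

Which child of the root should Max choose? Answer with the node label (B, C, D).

B (Min): min(2, 9, 12, 12) = 2
C (Min): min(15, 10, 1) = 1
D (Min): min(9, 11, 1, 14) = 1
Root (Max): max(2, 1, 1) = 2
Max picks the child with the highest value: B (value 2).

B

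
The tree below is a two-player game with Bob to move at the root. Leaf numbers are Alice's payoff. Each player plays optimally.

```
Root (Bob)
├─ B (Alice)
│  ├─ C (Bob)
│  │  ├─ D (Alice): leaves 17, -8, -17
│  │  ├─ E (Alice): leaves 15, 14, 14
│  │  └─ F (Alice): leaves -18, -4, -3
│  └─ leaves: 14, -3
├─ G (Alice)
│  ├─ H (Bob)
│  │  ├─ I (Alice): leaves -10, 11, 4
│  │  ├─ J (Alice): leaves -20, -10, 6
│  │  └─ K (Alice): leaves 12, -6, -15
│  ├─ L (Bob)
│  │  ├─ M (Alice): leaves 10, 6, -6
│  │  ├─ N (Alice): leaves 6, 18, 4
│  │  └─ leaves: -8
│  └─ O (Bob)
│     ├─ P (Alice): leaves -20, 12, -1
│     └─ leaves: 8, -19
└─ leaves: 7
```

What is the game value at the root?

6

D (Alice): max(17, -8, -17) = 17
E (Alice): max(15, 14, 14) = 15
F (Alice): max(-18, -4, -3) = -3
C (Bob): min(17, 15, -3) = -3
B (Alice): max(-3, 14, -3) = 14
I (Alice): max(-10, 11, 4) = 11
J (Alice): max(-20, -10, 6) = 6
K (Alice): max(12, -6, -15) = 12
H (Bob): min(11, 6, 12) = 6
M (Alice): max(10, 6, -6) = 10
N (Alice): max(6, 18, 4) = 18
L (Bob): min(10, 18, -8) = -8
P (Alice): max(-20, 12, -1) = 12
O (Bob): min(12, 8, -19) = -19
G (Alice): max(6, -8, -19) = 6
Root (Bob): min(14, 6, 7) = 6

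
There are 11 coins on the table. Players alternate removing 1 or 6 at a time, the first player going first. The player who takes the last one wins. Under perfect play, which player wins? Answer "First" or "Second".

Second

Positions where the player to move wins (W) vs loses (L):
i:   0  1  2  3  4  5  6  7  8  9 10 11
     L  W  L  W  L  W  W  L  W  L  W  L
Position 11 is L, so the second player wins.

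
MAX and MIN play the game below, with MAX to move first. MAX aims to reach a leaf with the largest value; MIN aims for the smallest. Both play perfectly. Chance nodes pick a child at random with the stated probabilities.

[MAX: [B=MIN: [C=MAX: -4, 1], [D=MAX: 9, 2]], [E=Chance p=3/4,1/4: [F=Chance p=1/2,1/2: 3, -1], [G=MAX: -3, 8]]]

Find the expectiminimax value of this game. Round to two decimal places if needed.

2.75

C (MAX): max(-4, 1) = 1
D (MAX): max(9, 2) = 9
B (MIN): min(1, 9) = 1
F (Chance): 1/2·3 + 1/2·-1 = 1
G (MAX): max(-3, 8) = 8
E (Chance): 3/4·1 + 1/4·8 = 2.75
Root (MAX): max(1, 2.75) = 2.75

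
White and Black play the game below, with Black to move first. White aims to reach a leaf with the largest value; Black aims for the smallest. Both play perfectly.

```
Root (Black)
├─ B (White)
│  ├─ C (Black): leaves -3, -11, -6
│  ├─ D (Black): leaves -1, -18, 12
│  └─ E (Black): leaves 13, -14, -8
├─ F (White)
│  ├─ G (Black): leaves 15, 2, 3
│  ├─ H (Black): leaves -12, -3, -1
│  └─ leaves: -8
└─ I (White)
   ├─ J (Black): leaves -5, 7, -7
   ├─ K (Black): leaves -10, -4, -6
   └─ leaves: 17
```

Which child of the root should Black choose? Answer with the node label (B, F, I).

C (Black): min(-3, -11, -6) = -11
D (Black): min(-1, -18, 12) = -18
E (Black): min(13, -14, -8) = -14
B (White): max(-11, -18, -14) = -11
G (Black): min(15, 2, 3) = 2
H (Black): min(-12, -3, -1) = -12
F (White): max(2, -12, -8) = 2
J (Black): min(-5, 7, -7) = -7
K (Black): min(-10, -4, -6) = -10
I (White): max(-7, -10, 17) = 17
Root (Black): min(-11, 2, 17) = -11
Black picks the child with the lowest value: B (value -11).

B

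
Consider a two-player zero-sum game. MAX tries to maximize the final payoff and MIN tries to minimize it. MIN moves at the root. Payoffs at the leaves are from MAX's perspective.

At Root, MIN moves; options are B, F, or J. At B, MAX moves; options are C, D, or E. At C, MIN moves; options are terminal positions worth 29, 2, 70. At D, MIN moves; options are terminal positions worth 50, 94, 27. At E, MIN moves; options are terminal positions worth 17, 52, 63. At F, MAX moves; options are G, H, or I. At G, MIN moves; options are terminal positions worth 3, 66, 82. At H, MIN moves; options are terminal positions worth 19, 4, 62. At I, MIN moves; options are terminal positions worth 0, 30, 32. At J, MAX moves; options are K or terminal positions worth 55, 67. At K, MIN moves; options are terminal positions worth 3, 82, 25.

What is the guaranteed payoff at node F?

4

G: min(3, 66, 82) = 3
H: min(19, 4, 62) = 4
I: min(0, 30, 32) = 0
F: max(3, 4, 0) = 4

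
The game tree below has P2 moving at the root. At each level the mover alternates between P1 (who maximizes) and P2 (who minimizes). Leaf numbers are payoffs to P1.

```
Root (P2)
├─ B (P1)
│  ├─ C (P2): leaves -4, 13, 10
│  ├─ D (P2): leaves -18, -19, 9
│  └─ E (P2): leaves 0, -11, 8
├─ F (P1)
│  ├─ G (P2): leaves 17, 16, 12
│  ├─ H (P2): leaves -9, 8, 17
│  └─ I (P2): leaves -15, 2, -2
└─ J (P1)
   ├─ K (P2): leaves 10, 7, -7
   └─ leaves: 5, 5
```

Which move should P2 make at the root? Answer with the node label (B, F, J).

B

C (P2): min(-4, 13, 10) = -4
D (P2): min(-18, -19, 9) = -19
E (P2): min(0, -11, 8) = -11
B (P1): max(-4, -19, -11) = -4
G (P2): min(17, 16, 12) = 12
H (P2): min(-9, 8, 17) = -9
I (P2): min(-15, 2, -2) = -15
F (P1): max(12, -9, -15) = 12
K (P2): min(10, 7, -7) = -7
J (P1): max(-7, 5, 5) = 5
Root (P2): min(-4, 12, 5) = -4
P2 picks the child with the lowest value: B (value -4).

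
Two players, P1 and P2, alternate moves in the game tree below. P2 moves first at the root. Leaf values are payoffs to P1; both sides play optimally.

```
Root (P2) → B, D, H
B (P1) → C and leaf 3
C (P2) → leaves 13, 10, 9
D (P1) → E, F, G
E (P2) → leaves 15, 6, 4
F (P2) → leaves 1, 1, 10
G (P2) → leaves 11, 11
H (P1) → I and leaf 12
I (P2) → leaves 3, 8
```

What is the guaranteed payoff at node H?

12

I: min(3, 8) = 3
H: max(3, 12) = 12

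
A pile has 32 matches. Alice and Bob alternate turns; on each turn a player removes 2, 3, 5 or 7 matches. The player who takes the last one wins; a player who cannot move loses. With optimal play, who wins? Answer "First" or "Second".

Positions where the player to move wins (W) vs loses (L):
i:   0  1  2  3  4  5  6  7  8  9 10 11 12 13 14 15 16 17 18 19 20 21 22 23 24 25 26 27 28 29 30 31 32
     L  L  W  W  W  W  W  W  W  L  L  W  W  W  W  W  W  W  L  L  W  W  W  W  W  W  W  L  L  W  W  W  W
Position 32 is W, so the first player wins.

First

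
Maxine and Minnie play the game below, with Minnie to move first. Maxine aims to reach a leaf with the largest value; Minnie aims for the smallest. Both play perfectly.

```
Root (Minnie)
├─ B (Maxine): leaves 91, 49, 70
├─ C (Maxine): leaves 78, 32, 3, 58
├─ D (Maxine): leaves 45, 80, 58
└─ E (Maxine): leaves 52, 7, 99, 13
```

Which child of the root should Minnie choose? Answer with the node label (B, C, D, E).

B (Maxine): max(91, 49, 70) = 91
C (Maxine): max(78, 32, 3, 58) = 78
D (Maxine): max(45, 80, 58) = 80
E (Maxine): max(52, 7, 99, 13) = 99
Root (Minnie): min(91, 78, 80, 99) = 78
Minnie picks the child with the lowest value: C (value 78).

C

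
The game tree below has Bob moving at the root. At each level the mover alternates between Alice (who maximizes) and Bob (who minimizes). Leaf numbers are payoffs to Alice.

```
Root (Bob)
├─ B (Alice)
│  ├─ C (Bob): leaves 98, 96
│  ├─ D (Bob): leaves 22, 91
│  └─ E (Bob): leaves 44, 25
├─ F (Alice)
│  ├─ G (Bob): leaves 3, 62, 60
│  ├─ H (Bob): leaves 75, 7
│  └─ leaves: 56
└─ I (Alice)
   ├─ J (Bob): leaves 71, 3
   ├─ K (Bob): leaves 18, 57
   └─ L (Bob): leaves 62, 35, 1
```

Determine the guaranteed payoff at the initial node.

18

C (Bob): min(98, 96) = 96
D (Bob): min(22, 91) = 22
E (Bob): min(44, 25) = 25
B (Alice): max(96, 22, 25) = 96
G (Bob): min(3, 62, 60) = 3
H (Bob): min(75, 7) = 7
F (Alice): max(3, 7, 56) = 56
J (Bob): min(71, 3) = 3
K (Bob): min(18, 57) = 18
L (Bob): min(62, 35, 1) = 1
I (Alice): max(3, 18, 1) = 18
Root (Bob): min(96, 56, 18) = 18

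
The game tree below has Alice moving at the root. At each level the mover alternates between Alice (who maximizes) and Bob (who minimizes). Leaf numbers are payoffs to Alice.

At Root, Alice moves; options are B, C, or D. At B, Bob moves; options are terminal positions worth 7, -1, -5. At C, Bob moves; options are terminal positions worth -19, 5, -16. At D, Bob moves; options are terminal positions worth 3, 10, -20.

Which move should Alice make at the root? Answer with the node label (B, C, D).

B (Bob): min(7, -1, -5) = -5
C (Bob): min(-19, 5, -16) = -19
D (Bob): min(3, 10, -20) = -20
Root (Alice): max(-5, -19, -20) = -5
Alice picks the child with the highest value: B (value -5).

B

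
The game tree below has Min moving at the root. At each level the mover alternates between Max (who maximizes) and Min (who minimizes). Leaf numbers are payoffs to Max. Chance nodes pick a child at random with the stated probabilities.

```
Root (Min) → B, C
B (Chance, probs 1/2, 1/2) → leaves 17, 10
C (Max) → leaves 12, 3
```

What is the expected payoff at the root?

B (Chance): 1/2·17 + 1/2·10 = 13.5
C (Max): max(12, 3) = 12
Root (Min): min(13.5, 12) = 12

12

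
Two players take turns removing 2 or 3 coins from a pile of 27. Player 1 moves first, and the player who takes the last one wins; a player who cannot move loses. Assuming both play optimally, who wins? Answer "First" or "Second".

First

W/L table (W = player to move can force a win):
i:   0  1  2  3  4  5  6  7  8  9 10 11 12 13 14 15 16 17 18 19 20 21 22 23 24 25 26 27
     L  L  W  W  W  L  L  W  W  W  L  L  W  W  W  L  L  W  W  W  L  L  W  W  W  L  L  W
Position 27 is W, so the first player wins.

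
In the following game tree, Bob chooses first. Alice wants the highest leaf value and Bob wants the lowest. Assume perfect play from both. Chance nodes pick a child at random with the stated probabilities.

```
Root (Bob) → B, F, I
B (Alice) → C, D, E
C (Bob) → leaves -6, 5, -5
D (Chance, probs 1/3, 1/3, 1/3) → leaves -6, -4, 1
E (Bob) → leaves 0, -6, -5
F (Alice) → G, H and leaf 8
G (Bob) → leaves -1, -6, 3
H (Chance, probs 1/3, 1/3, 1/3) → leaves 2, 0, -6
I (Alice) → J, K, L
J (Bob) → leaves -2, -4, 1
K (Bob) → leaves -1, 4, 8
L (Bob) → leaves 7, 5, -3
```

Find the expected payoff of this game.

C (Bob): min(-6, 5, -5) = -6
D (Chance): 1/3·-6 + 1/3·-4 + 1/3·1 = -3
E (Bob): min(0, -6, -5) = -6
B (Alice): max(-6, -3, -6) = -3
G (Bob): min(-1, -6, 3) = -6
H (Chance): 1/3·2 + 1/3·0 + 1/3·-6 = -1.33
F (Alice): max(-6, -1.33, 8) = 8
J (Bob): min(-2, -4, 1) = -4
K (Bob): min(-1, 4, 8) = -1
L (Bob): min(7, 5, -3) = -3
I (Alice): max(-4, -1, -3) = -1
Root (Bob): min(-3, 8, -1) = -3

-3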